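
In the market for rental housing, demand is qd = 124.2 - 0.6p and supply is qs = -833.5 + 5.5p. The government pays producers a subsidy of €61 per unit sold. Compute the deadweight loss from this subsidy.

Pre-subsidy: 124.2 - 0.6p = -833.5 + 5.5p gives p* = 157, q* = 30.
With the subsidy, sellers receive ps = pb + 61 for each unit, where pb is the price buyers pay.
Supply in terms of pb becomes qs = -833.5 + 5.5(pb + 61) = -498 + 5.5pb. Setting this equal to demand: 124.2 - 0.6pb = -498 + 5.5pb, so pb = 102.
Sellers receive ps = 102 + 61 = 163; q' = 124.2 − 0.6·102 = 63.
The subsidy expands output by 63 − 30 = 33 past the efficient level; on those units the gap between marginal cost and willingness to pay runs from 0 up to 61.
DWL = ½ × 61 × 33 = 1006.5.

Deadweight loss = €1006.5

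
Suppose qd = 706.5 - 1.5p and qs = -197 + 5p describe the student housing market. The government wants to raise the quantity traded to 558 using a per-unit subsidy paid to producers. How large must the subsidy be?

Required subsidy s = 52 per unit

At q = 558, invert demand for the buyer price: pb = (706.5 − 558)/1.5 = 99; invert supply for the seller price: ps = (558 − (-197))/5 = 151.
The subsidy must fill the gap: s = ps − pb = 151 − 99 = 52.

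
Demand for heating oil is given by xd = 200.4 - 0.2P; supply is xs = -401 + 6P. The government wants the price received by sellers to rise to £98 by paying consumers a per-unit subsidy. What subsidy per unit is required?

At a seller price of 98, quantity supplied is -401 + 6·98 = 187.
Buyers absorb 187 only when they pay Pb with 200.4 − 0.2·Pb = 187, i.e. Pb = 67.
s = Ps − Pb = 98 − 67 = 31.

Required subsidy s = £31 per unit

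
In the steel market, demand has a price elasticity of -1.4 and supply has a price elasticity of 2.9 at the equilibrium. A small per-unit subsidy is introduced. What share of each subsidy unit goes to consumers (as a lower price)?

For a small subsidy around the equilibrium, the benefit split depends on the relative slopes, which at a point are proportional to the elasticities.
Buyer share = εs/(εs + |εd|) = 2.9/(2.9 + 1.4) = 29/43; seller share = |εd|/(εs + |εd|) = 14/43.

Consumer share = 29/43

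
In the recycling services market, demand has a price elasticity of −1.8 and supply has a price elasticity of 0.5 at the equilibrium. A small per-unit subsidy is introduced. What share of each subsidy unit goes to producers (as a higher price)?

For a small subsidy around the equilibrium, the benefit split depends on the relative slopes, which at a point are proportional to the elasticities.
Buyer share = εs/(εs + |εd|) = 0.5/(0.5 + 1.8) = 5/23; seller share = |εd|/(εs + |εd|) = 18/23.
So producers capture 18/23 of the subsidy.

Producer share = 18/23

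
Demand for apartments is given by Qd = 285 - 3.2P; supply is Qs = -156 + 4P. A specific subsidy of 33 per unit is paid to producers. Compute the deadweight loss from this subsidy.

Deadweight loss = 968

Pre-subsidy: 285 - 3.2P = -156 + 4P gives P* = 61.25, Q* = 89.
With the subsidy, sellers receive Ps = Pb + 33 for each unit, where Pb is the price buyers pay.
Supply in terms of Pb becomes Qs = -156 + 4(Pb + 33) = -24 + 4Pb. Setting this equal to demand: 285 - 3.2Pb = -24 + 4Pb, so Pb = 515/12.
Sellers receive Ps = 515/12 + 33 = 911/12; Q' = 285 − 3.2·(515/12) = 443/3.
The subsidy expands output by 443/3 − 89 = 176/3 past the efficient level; on those units the gap between marginal cost and willingness to pay runs from 0 up to 33.
DWL = ½ × 33 × 176/3 = 968.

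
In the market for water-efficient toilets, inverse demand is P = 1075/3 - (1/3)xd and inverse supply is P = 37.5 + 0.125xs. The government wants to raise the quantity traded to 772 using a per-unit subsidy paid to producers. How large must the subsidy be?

Required subsidy s = 33 per unit

At x = 772, from the demand curve buyers pay Pb = 1075/3 − (1/3)·772 = 101; from the supply curve sellers need Ps = 37.5 + 0.125·772 = 134.
The subsidy must fill the gap: s = Ps − Pb = 134 − 101 = 33.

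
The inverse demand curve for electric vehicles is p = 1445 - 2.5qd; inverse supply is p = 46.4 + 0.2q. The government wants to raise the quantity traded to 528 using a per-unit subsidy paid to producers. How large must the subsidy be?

At q = 528, from the demand curve buyers pay pb = 1445 − 2.5·528 = 125; from the supply curve sellers need ps = 46.4 + 0.2·528 = 152.
The subsidy must fill the gap: s = ps − pb = 152 − 125 = 27.

Required subsidy s = 27 per unit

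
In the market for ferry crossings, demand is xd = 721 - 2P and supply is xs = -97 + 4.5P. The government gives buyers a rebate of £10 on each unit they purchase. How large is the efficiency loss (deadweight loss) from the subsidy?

Pre-subsidy: 721 - 2P = -97 + 4.5P gives P* = 1636/13, x* = 6101/13.
With the rebate, buyers effectively pay Pb = Ps − 10, where Ps is the price sellers receive.
Demand in terms of Ps becomes xd = 721 − 2(Ps − 10) = 741 - 2Ps. Setting this equal to supply: 741 - 2Ps = -97 + 4.5Ps, so Ps = 1676/13.
Buyers pay Pb = 1676/13 − 10 = 1546/13; x' = -97 + 4.5·(1676/13) = 6281/13.
The subsidy expands output by 6281/13 − 6101/13 = 180/13 past the efficient level; on those units the gap between marginal cost and willingness to pay runs from 0 up to 10.
DWL = ½ × 10 × 180/13 = 900/13.

Deadweight loss = 900/13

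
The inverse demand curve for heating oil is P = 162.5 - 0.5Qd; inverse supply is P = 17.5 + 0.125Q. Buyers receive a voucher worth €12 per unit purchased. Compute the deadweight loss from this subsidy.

Deadweight loss = €115.2

Pre-subsidy: 162.5 - 0.5Q = 17.5 + 0.125Q gives Q* = 232 and P* = 46.5.
With the rebate, buyers effectively pay Pb = Ps − 12, where Ps is the price sellers receive.
On the curves, Pb = 162.5 - 0.5Q and Ps = 17.5 + 0.125Q; the wedge Ps − Pb = 12 gives 17.5 + 0.125Q − (162.5 - 0.5Q) = 12, so Q' = 251.2.
Then Pb = 162.5 − 0.5·251.2 = 36.9 and Ps = 17.5 + 0.125·251.2 = 48.9.
The subsidy expands output by 251.2 − 232 = 19.2 past the efficient level; on those units the gap between marginal cost and willingness to pay runs from 0 up to 12.
DWL = ½ × 12 × 19.2 = 115.2.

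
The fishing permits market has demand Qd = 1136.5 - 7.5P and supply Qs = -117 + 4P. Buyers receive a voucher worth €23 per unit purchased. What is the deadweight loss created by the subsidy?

Deadweight loss = €690

Pre-subsidy: 1136.5 - 7.5P = -117 + 4P gives P* = 109, Q* = 319.
With the rebate, buyers effectively pay Pb = Ps − 23, where Ps is the price sellers receive.
Demand in terms of Ps becomes Qd = 1136.5 − 7.5(Ps − 23) = 1309 - 7.5Ps. Setting this equal to supply: 1309 - 7.5Ps = -117 + 4Ps, so Ps = 124.
Buyers pay Pb = 124 − 23 = 101; Q' = -117 + 4·124 = 379.
The subsidy expands output by 379 − 319 = 60 past the efficient level; on those units the gap between marginal cost and willingness to pay runs from 0 up to 23.
DWL = ½ × 23 × 60 = 690.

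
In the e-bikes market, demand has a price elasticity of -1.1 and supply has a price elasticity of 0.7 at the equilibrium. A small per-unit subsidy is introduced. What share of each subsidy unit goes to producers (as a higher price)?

For a small subsidy around the equilibrium, the benefit split depends on the relative slopes, which at a point are proportional to the elasticities.
Buyer share = εs/(εs + |εd|) = 0.7/(0.7 + 1.1) = 7/18; seller share = |εd|/(εs + |εd|) = 11/18.
So producers capture 11/18 of the subsidy.

Producer share = 11/18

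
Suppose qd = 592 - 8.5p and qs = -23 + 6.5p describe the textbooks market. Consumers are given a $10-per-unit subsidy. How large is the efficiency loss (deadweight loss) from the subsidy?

Pre-subsidy: 592 - 8.5p = -23 + 6.5p gives p* = 41, q* = 243.5.
With the rebate, buyers effectively pay pb = ps − 10, where ps is the price sellers receive.
Demand in terms of ps becomes qd = 592 − 8.5(ps − 10) = 677 - 8.5ps. Setting this equal to supply: 677 - 8.5ps = -23 + 6.5ps, so ps = 140/3.
Buyers pay pb = 140/3 − 10 = 110/3; q' = -23 + 6.5·(140/3) = 841/3.
The subsidy expands output by 841/3 − 243.5 = 221/6 past the efficient level; on those units the gap between marginal cost and willingness to pay runs from 0 up to 10.
DWL = ½ × 10 × 221/6 = 1105/6.

Deadweight loss = 1105/6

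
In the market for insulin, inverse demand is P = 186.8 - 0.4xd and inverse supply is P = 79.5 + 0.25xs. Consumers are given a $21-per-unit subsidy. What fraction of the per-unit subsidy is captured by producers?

Pre-subsidy: 186.8 - 0.4x = 79.5 + 0.25x gives x* = 2146/13 and P* = 1570/13.
With the rebate, buyers effectively pay Pb = Ps − 21, where Ps is the price sellers receive.
On the curves, Pb = 186.8 - 0.4x and Ps = 79.5 + 0.25x; the wedge Ps − Pb = 21 gives 79.5 + 0.25x − (186.8 - 0.4x) = 21, so x' = 2566/13.
Then Pb = 186.8 − 0.4·(2566/13) = 1402/13 and Ps = 79.5 + 0.25·(2566/13) = 1675/13.
Buyers' price falls by P* − Pb = 1570/13 − 1402/13 = 168/13; sellers' price rises by Ps − P* = 1675/13 − 1570/13 = 105/13.
So producers capture (105/13)/21 = 5/13 of each unit of subsidy.

Producer share = 5/13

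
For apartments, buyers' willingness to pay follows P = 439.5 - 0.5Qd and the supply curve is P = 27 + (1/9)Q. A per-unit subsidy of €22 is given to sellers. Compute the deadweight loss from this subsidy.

Deadweight loss = €396

Pre-subsidy: 439.5 - 0.5Q = 27 + (1/9)Q gives Q* = 675 and P* = 102.
With the subsidy, sellers receive Ps = Pb + 22 for each unit, where Pb is the price buyers pay.
On the curves, Pb = 439.5 - 0.5Q and Ps = 27 + (1/9)Q; the wedge Ps − Pb = 22 gives 27 + (1/9)Q − (439.5 - 0.5Q) = 22, so Q' = 711.
Then Pb = 439.5 − 0.5·711 = 84 and Ps = 27 + (1/9)·711 = 106.
The subsidy expands output by 711 − 675 = 36 past the efficient level; on those units the gap between marginal cost and willingness to pay runs from 0 up to 22.
DWL = ½ × 22 × 36 = 396.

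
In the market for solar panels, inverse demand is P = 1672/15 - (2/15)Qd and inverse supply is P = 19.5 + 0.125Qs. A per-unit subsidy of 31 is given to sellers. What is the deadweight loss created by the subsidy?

Deadweight loss = 1860

Pre-subsidy: 1672/15 - (2/15)Q = 19.5 + 0.125Q gives Q* = 356 and P* = 64.
With the subsidy, sellers receive Ps = Pb + 31 for each unit, where Pb is the price buyers pay.
On the curves, Pb = 1672/15 - (2/15)Q and Ps = 19.5 + 0.125Q; the wedge Ps − Pb = 31 gives 19.5 + 0.125Q − (1672/15 - (2/15)Q) = 31, so Q' = 476.
Then Pb = 1672/15 − (2/15)·476 = 48 and Ps = 19.5 + 0.125·476 = 79.
The subsidy expands output by 476 − 356 = 120 past the efficient level; on those units the gap between marginal cost and willingness to pay runs from 0 up to 31.
DWL = ½ × 31 × 120 = 1860.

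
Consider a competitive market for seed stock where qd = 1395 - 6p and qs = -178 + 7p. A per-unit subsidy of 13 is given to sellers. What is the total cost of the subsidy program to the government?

Government cost = 9243

Pre-subsidy: 1395 - 6p = -178 + 7p gives p* = 121, q* = 669.
With the subsidy, sellers receive ps = pb + 13 for each unit, where pb is the price buyers pay.
Supply in terms of pb becomes qs = -178 + 7(pb + 13) = -87 + 7pb. Setting this equal to demand: 1395 - 6pb = -87 + 7pb, so pb = 114.
Sellers receive ps = 114 + 13 = 127; q' = 1395 − 6·114 = 711.
Government outlay = subsidy × quantity = 13 × 711 = 9243.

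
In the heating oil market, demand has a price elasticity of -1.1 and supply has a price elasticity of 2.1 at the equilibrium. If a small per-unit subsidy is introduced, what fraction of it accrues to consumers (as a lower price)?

For a small subsidy around the equilibrium, the benefit split depends on the relative slopes, which at a point are proportional to the elasticities.
Buyer share = εs/(εs + |εd|) = 2.1/(2.1 + 1.1) = 0.65625; seller share = |εd|/(εs + |εd|) = 0.34375.

Consumer share = 0.65625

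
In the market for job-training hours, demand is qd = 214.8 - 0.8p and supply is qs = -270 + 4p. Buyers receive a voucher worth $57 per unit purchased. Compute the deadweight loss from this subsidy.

Deadweight loss = $1083

Pre-subsidy: 214.8 - 0.8p = -270 + 4p gives p* = 101, q* = 134.
With the rebate, buyers effectively pay pb = ps − 57, where ps is the price sellers receive.
Demand in terms of ps becomes qd = 214.8 − 0.8(ps − 57) = 260.4 - 0.8ps. Setting this equal to supply: 260.4 - 0.8ps = -270 + 4ps, so ps = 110.5.
Buyers pay pb = 110.5 − 57 = 53.5; q' = -270 + 4·110.5 = 172.
The subsidy expands output by 172 − 134 = 38 past the efficient level; on those units the gap between marginal cost and willingness to pay runs from 0 up to 57.
DWL = ½ × 57 × 38 = 1083.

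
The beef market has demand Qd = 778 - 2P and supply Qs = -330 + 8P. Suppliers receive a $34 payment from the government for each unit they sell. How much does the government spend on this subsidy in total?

Pre-subsidy: 778 - 2P = -330 + 8P gives P* = 110.8, Q* = 556.4.
With the subsidy, sellers receive Ps = Pb + 34 for each unit, where Pb is the price buyers pay.
Supply in terms of Pb becomes Qs = -330 + 8(Pb + 34) = -58 + 8Pb. Setting this equal to demand: 778 - 2Pb = -58 + 8Pb, so Pb = 83.6.
Sellers receive Ps = 83.6 + 34 = 117.6; Q' = 778 − 2·83.6 = 610.8.
Government outlay = subsidy × quantity = 34 × 610.8 = 20767.2.

Government cost = $20767.2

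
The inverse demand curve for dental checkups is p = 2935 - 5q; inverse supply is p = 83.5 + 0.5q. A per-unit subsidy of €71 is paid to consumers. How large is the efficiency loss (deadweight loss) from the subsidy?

Pre-subsidy: 2935 - 5q = 83.5 + 0.5q gives q* = 5703/11 and p* = 3770/11.
With the rebate, buyers effectively pay pb = ps − 71, where ps is the price sellers receive.
On the curves, pb = 2935 - 5q and ps = 83.5 + 0.5q; the wedge ps − pb = 71 gives 83.5 + 0.5q − (2935 - 5q) = 71, so q' = 5845/11.
Then pb = 2935 − 5·(5845/11) = 3060/11 and ps = 83.5 + 0.5·(5845/11) = 3841/11.
The subsidy expands output by 5845/11 − 5703/11 = 142/11 past the efficient level; on those units the gap between marginal cost and willingness to pay runs from 0 up to 71.
DWL = ½ × 71 × 142/11 = 5041/11.

Deadweight loss = 5041/11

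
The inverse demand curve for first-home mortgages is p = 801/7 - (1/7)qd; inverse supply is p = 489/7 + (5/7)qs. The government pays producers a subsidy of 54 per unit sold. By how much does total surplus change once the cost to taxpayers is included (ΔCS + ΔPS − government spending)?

Net change in total surplus = -1701

Pre-subsidy: 801/7 - (1/7)q = 489/7 + (5/7)q gives q* = 52 and p* = 107.
With the subsidy, sellers receive ps = pb + 54 for each unit, where pb is the price buyers pay.
On the curves, pb = 801/7 - (1/7)q and ps = 489/7 + (5/7)q; the wedge ps − pb = 54 gives 489/7 + (5/7)q − (801/7 - (1/7)q) = 54, so q' = 115.
Then pb = 801/7 − (1/7)·115 = 98 and ps = 489/7 + (5/7)·115 = 152.
ΔCS = ½(52 + 115)(107 − 98) = 751.5; ΔPS = ½(52 + 115)(152 − 107) = 3757.5.
Government spending = 54 × 115 = 6210.
Net change = 751.5 + 3757.5 − 6210 = -1701. The loss equals the DWL triangle ½·54·63.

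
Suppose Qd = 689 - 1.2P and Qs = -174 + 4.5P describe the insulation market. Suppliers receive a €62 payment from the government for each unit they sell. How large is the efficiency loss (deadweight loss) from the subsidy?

Pre-subsidy: 689 - 1.2P = -174 + 4.5P gives P* = 8630/57, Q* = 9639/19.
With the subsidy, sellers receive Ps = Pb + 62 for each unit, where Pb is the price buyers pay.
Supply in terms of Pb becomes Qs = -174 + 4.5(Pb + 62) = 105 + 4.5Pb. Setting this equal to demand: 689 - 1.2Pb = 105 + 4.5Pb, so Pb = 5840/57.
Sellers receive Ps = 5840/57 + 62 = 9374/57; Q' = 689 − 1.2·(5840/57) = 10755/19.
The subsidy expands output by 10755/19 − 9639/19 = 1116/19 past the efficient level; on those units the gap between marginal cost and willingness to pay runs from 0 up to 62.
DWL = ½ × 62 × 1116/19 = 34596/19.

Deadweight loss = 34596/19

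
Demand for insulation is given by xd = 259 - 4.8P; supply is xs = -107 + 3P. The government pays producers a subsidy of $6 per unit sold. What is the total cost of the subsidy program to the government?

Government cost = 3498/13

Pre-subsidy: 259 - 4.8P = -107 + 3P gives P* = 610/13, x* = 439/13.
With the subsidy, sellers receive Ps = Pb + 6 for each unit, where Pb is the price buyers pay.
Supply in terms of Pb becomes xs = -107 + 3(Pb + 6) = -89 + 3Pb. Setting this equal to demand: 259 - 4.8Pb = -89 + 3Pb, so Pb = 580/13.
Sellers receive Ps = 580/13 + 6 = 658/13; x' = 259 − 4.8·(580/13) = 583/13.
Government outlay = subsidy × quantity = 6 × 583/13 = 3498/13.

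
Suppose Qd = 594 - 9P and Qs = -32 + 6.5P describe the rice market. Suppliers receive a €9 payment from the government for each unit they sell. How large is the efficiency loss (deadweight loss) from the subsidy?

Pre-subsidy: 594 - 9P = -32 + 6.5P gives P* = 1252/31, Q* = 7146/31.
With the subsidy, sellers receive Ps = Pb + 9 for each unit, where Pb is the price buyers pay.
Supply in terms of Pb becomes Qs = -32 + 6.5(Pb + 9) = 26.5 + 6.5Pb. Setting this equal to demand: 594 - 9Pb = 26.5 + 6.5Pb, so Pb = 1135/31.
Sellers receive Ps = 1135/31 + 9 = 1414/31; Q' = 594 − 9·(1135/31) = 8199/31.
The subsidy expands output by 8199/31 − 7146/31 = 1053/31 past the efficient level; on those units the gap between marginal cost and willingness to pay runs from 0 up to 9.
DWL = ½ × 9 × 1053/31 = 9477/62.

Deadweight loss = 9477/62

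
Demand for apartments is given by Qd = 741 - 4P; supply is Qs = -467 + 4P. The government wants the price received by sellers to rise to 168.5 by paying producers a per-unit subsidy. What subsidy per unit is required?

At a seller price of 168.5, quantity supplied is -467 + 4·168.5 = 207.
Buyers absorb 207 only when they pay Pb with 741 − 4·Pb = 207, i.e. Pb = 133.5.
s = Ps − Pb = 168.5 − 133.5 = 35.

Required subsidy s = 35 per unit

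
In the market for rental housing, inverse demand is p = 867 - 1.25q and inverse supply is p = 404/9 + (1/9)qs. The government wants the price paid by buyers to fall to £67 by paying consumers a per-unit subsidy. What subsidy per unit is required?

Required subsidy s = £49 per unit

At a buyer price of 67, quantity demanded is 693.6 − 0.8·67 = 640.
Sellers supply 640 only when they receive ps = 404/9 + (1/9)·640 = 116.
s = ps − pb = 116 − 67 = 49.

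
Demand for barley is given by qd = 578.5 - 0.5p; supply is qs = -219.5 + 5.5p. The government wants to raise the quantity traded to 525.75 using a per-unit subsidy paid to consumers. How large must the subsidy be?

At q = 525.75, invert demand for the buyer price: pb = (578.5 − 525.75)/0.5 = 105.5; invert supply for the seller price: ps = (525.75 − (-219.5))/5.5 = 135.5.
The subsidy must fill the gap: s = ps − pb = 135.5 − 105.5 = 30.

Required subsidy s = 30 per unit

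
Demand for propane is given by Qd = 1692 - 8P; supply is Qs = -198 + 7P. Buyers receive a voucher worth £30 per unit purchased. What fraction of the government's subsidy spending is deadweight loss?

DWL / government spending = 14/199

Pre-subsidy: 1692 - 8P = -198 + 7P gives P* = 126, Q* = 684.
With the rebate, buyers effectively pay Pb = Ps − 30, where Ps is the price sellers receive.
Demand in terms of Ps becomes Qd = 1692 − 8(Ps − 30) = 1932 - 8Ps. Setting this equal to supply: 1932 - 8Ps = -198 + 7Ps, so Ps = 142.
Buyers pay Pb = 142 − 30 = 112; Q' = -198 + 7·142 = 796.
ΔCS = ½(684 + 796)(126 − 112) = 10360; ΔPS = ½(684 + 796)(142 − 126) = 11840.
Government spending = 30 × 796 = 23880.
DWL = ½ × 30 × (796 − 684) = 1680; fraction = 1680 / 23880 = 14/199.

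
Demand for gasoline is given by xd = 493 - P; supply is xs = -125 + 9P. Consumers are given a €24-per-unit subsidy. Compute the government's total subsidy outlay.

Government cost = €10867.2

Pre-subsidy: 493 - P = -125 + 9P gives P* = 61.8, x* = 431.2.
With the rebate, buyers effectively pay Pb = Ps − 24, where Ps is the price sellers receive.
Demand in terms of Ps becomes xd = 493 − 1(Ps − 24) = 517 - Ps. Setting this equal to supply: 517 - Ps = -125 + 9Ps, so Ps = 64.2.
Buyers pay Pb = 64.2 − 24 = 40.2; x' = -125 + 9·64.2 = 452.8.
Government outlay = subsidy × quantity = 24 × 452.8 = 10867.2.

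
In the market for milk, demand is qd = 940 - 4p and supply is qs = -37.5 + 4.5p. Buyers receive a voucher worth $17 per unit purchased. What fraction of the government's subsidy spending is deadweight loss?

DWL / government spending = 3/86

Pre-subsidy: 940 - 4p = -37.5 + 4.5p gives p* = 115, q* = 480.
With the rebate, buyers effectively pay pb = ps − 17, where ps is the price sellers receive.
Demand in terms of ps becomes qd = 940 − 4(ps − 17) = 1008 - 4ps. Setting this equal to supply: 1008 - 4ps = -37.5 + 4.5ps, so ps = 123.
Buyers pay pb = 123 − 17 = 106; q' = -37.5 + 4.5·123 = 516.
ΔCS = ½(480 + 516)(115 − 106) = 4482; ΔPS = ½(480 + 516)(123 − 115) = 3984.
Government spending = 17 × 516 = 8772.
DWL = ½ × 17 × (516 − 480) = 306; fraction = 306 / 8772 = 3/86.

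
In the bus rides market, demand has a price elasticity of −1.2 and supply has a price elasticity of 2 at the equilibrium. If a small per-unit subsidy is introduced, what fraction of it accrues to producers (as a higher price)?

For a small subsidy around the equilibrium, the benefit split depends on the relative slopes, which at a point are proportional to the elasticities.
Buyer share = εs/(εs + |εd|) = 2/(2 + 1.2) = 0.625; seller share = |εd|/(εs + |εd|) = 0.375.
So producers capture 0.375 of the subsidy.

Producer share = 0.375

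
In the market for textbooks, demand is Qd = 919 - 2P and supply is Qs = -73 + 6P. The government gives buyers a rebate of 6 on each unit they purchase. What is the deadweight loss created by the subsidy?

Pre-subsidy: 919 - 2P = -73 + 6P gives P* = 124, Q* = 671.
With the rebate, buyers effectively pay Pb = Ps − 6, where Ps is the price sellers receive.
Demand in terms of Ps becomes Qd = 919 − 2(Ps − 6) = 931 - 2Ps. Setting this equal to supply: 931 - 2Ps = -73 + 6Ps, so Ps = 125.5.
Buyers pay Pb = 125.5 − 6 = 119.5; Q' = -73 + 6·125.5 = 680.
The subsidy expands output by 680 − 671 = 9 past the efficient level; on those units the gap between marginal cost and willingness to pay runs from 0 up to 6.
DWL = ½ × 6 × 9 = 27.

Deadweight loss = 27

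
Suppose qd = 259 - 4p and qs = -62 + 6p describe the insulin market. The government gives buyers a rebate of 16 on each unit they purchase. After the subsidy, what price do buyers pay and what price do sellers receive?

Pre-subsidy: 259 - 4p = -62 + 6p gives p* = 32.1, q* = 130.6.
With the rebate, buyers effectively pay pb = ps − 16, where ps is the price sellers receive.
Demand in terms of ps becomes qd = 259 − 4(ps − 16) = 323 - 4ps. Setting this equal to supply: 323 - 4ps = -62 + 6ps, so ps = 38.5.
Buyers pay pb = 38.5 − 16 = 22.5; q' = -62 + 6·38.5 = 169.

Buyers pay 22.5; sellers receive 38.5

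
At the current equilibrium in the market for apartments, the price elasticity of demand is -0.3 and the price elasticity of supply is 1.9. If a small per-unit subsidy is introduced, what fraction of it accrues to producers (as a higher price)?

For a small subsidy around the equilibrium, the benefit split depends on the relative slopes, which at a point are proportional to the elasticities.
Buyer share = εs/(εs + |εd|) = 1.9/(1.9 + 0.3) = 19/22; seller share = |εd|/(εs + |εd|) = 3/22.
So producers capture 3/22 of the subsidy.

Producer share = 3/22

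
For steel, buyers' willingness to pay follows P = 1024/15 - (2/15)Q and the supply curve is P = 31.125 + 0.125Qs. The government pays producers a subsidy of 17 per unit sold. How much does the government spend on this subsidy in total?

Government cost = 110449/31

Pre-subsidy: 1024/15 - (2/15)Q = 31.125 + 0.125Q gives Q* = 4457/31 and P* = 1522/31.
With the subsidy, sellers receive Ps = Pb + 17 for each unit, where Pb is the price buyers pay.
On the curves, Pb = 1024/15 - (2/15)Q and Ps = 31.125 + 0.125Q; the wedge Ps − Pb = 17 gives 31.125 + 0.125Q − (1024/15 - (2/15)Q) = 17, so Q' = 6497/31.
Then Pb = 1024/15 − (2/15)·(6497/31) = 1250/31 and Ps = 31.125 + 0.125·(6497/31) = 1777/31.
Government outlay = subsidy × quantity = 17 × 6497/31 = 110449/31.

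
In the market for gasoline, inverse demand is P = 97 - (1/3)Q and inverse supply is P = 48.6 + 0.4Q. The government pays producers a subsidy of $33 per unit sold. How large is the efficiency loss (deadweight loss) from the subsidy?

Deadweight loss = $742.5

Pre-subsidy: 97 - (1/3)Q = 48.6 + 0.4Q gives Q* = 66 and P* = 75.
With the subsidy, sellers receive Ps = Pb + 33 for each unit, where Pb is the price buyers pay.
On the curves, Pb = 97 - (1/3)Q and Ps = 48.6 + 0.4Q; the wedge Ps − Pb = 33 gives 48.6 + 0.4Q − (97 - (1/3)Q) = 33, so Q' = 111.
Then Pb = 97 − (1/3)·111 = 60 and Ps = 48.6 + 0.4·111 = 93.
The subsidy expands output by 111 − 66 = 45 past the efficient level; on those units the gap between marginal cost and willingness to pay runs from 0 up to 33.
DWL = ½ × 33 × 45 = 742.5.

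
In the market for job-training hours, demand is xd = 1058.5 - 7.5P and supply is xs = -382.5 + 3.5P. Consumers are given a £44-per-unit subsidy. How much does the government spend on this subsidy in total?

Government cost = £7964

Pre-subsidy: 1058.5 - 7.5P = -382.5 + 3.5P gives P* = 131, x* = 76.
With the rebate, buyers effectively pay Pb = Ps − 44, where Ps is the price sellers receive.
Demand in terms of Ps becomes xd = 1058.5 − 7.5(Ps − 44) = 1388.5 - 7.5Ps. Setting this equal to supply: 1388.5 - 7.5Ps = -382.5 + 3.5Ps, so Ps = 161.
Buyers pay Pb = 161 − 44 = 117; x' = -382.5 + 3.5·161 = 181.
Government outlay = subsidy × quantity = 44 × 181 = 7964.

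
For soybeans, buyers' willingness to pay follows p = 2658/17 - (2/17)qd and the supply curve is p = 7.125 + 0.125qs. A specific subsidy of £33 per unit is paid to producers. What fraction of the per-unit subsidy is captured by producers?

Producer share = 17/33

Pre-subsidy: 2658/17 - (2/17)q = 7.125 + 0.125q gives q* = 615 and p* = 84.
With the subsidy, sellers receive ps = pb + 33 for each unit, where pb is the price buyers pay.
On the curves, pb = 2658/17 - (2/17)q and ps = 7.125 + 0.125q; the wedge ps − pb = 33 gives 7.125 + 0.125q − (2658/17 - (2/17)q) = 33, so q' = 751.
Then pb = 2658/17 − (2/17)·751 = 68 and ps = 7.125 + 0.125·751 = 101.
Buyers' price falls by p* − pb = 84 − 68 = 16; sellers' price rises by ps − p* = 101 − 84 = 17.
So producers capture 17/33 = 17/33 of each unit of subsidy.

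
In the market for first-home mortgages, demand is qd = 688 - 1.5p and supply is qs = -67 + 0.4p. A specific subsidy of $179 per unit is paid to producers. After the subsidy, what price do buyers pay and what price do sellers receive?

Pre-subsidy: 688 - 1.5p = -67 + 0.4p gives p* = 7550/19, q* = 1747/19.
With the subsidy, sellers receive ps = pb + 179 for each unit, where pb is the price buyers pay.
Supply in terms of pb becomes qs = -67 + 0.4(pb + 179) = 4.6 + 0.4pb. Setting this equal to demand: 688 - 1.5pb = 4.6 + 0.4pb, so pb = 6834/19.
Sellers receive ps = 6834/19 + 179 = 10235/19; q' = 688 − 1.5·(6834/19) = 2821/19.

Buyers pay 6834/19; sellers receive 10235/19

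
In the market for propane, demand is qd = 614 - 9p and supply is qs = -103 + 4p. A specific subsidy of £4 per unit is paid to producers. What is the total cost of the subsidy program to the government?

Pre-subsidy: 614 - 9p = -103 + 4p gives p* = 717/13, q* = 1529/13.
With the subsidy, sellers receive ps = pb + 4 for each unit, where pb is the price buyers pay.
Supply in terms of pb becomes qs = -103 + 4(pb + 4) = -87 + 4pb. Setting this equal to demand: 614 - 9pb = -87 + 4pb, so pb = 701/13.
Sellers receive ps = 701/13 + 4 = 753/13; q' = 614 − 9·(701/13) = 1673/13.
Government outlay = subsidy × quantity = 4 × 1673/13 = 6692/13.

Government cost = 6692/13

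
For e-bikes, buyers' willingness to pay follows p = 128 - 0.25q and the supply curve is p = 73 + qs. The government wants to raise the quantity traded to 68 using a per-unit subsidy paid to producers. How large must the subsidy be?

Required subsidy s = 30 per unit

At q = 68, from the demand curve buyers pay pb = 128 − 0.25·68 = 111; from the supply curve sellers need ps = 73 + 1·68 = 141.
The subsidy must fill the gap: s = ps − pb = 141 − 111 = 30.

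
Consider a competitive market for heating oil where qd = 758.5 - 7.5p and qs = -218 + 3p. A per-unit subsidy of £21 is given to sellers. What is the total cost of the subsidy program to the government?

Pre-subsidy: 758.5 - 7.5p = -218 + 3p gives p* = 93, q* = 61.
With the subsidy, sellers receive ps = pb + 21 for each unit, where pb is the price buyers pay.
Supply in terms of pb becomes qs = -218 + 3(pb + 21) = -155 + 3pb. Setting this equal to demand: 758.5 - 7.5pb = -155 + 3pb, so pb = 87.
Sellers receive ps = 87 + 21 = 108; q' = 758.5 − 7.5·87 = 106.
Government outlay = subsidy × quantity = 21 × 106 = 2226.

Government cost = £2226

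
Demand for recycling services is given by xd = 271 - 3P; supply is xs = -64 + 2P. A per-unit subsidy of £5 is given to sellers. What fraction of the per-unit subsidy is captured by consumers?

Consumer share = 0.4

Pre-subsidy: 271 - 3P = -64 + 2P gives P* = 67, x* = 70.
With the subsidy, sellers receive Ps = Pb + 5 for each unit, where Pb is the price buyers pay.
Supply in terms of Pb becomes xs = -64 + 2(Pb + 5) = -54 + 2Pb. Setting this equal to demand: 271 - 3Pb = -54 + 2Pb, so Pb = 65.
Sellers receive Ps = 65 + 5 = 70; x' = 271 − 3·65 = 76.
Buyers' price falls by P* − Pb = 67 − 65 = 2; sellers' price rises by Ps − P* = 70 − 67 = 3.
So consumers capture 2/5 = 0.4 of each unit of subsidy.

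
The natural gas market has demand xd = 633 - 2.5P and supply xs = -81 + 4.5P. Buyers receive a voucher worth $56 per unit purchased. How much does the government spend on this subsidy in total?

Government cost = $26208

Pre-subsidy: 633 - 2.5P = -81 + 4.5P gives P* = 102, x* = 378.
With the rebate, buyers effectively pay Pb = Ps − 56, where Ps is the price sellers receive.
Demand in terms of Ps becomes xd = 633 − 2.5(Ps − 56) = 773 - 2.5Ps. Setting this equal to supply: 773 - 2.5Ps = -81 + 4.5Ps, so Ps = 122.
Buyers pay Pb = 122 − 56 = 66; x' = -81 + 4.5·122 = 468.
Government outlay = subsidy × quantity = 56 × 468 = 26208.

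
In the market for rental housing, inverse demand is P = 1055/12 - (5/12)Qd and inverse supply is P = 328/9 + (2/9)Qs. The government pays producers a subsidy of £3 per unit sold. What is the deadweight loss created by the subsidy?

Pre-subsidy: 1055/12 - (5/12)Q = 328/9 + (2/9)Q gives Q* = 1853/23 and P* = 1250/23.
With the subsidy, sellers receive Ps = Pb + 3 for each unit, where Pb is the price buyers pay.
On the curves, Pb = 1055/12 - (5/12)Q and Ps = 328/9 + (2/9)Q; the wedge Ps − Pb = 3 gives 328/9 + (2/9)Q − (1055/12 - (5/12)Q) = 3, so Q' = 1961/23.
Then Pb = 1055/12 − (5/12)·(1961/23) = 1205/23 and Ps = 328/9 + (2/9)·(1961/23) = 1274/23.
The subsidy expands output by 1961/23 − 1853/23 = 108/23 past the efficient level; on those units the gap between marginal cost and willingness to pay runs from 0 up to 3.
DWL = ½ × 3 × 108/23 = 162/23.

Deadweight loss = 162/23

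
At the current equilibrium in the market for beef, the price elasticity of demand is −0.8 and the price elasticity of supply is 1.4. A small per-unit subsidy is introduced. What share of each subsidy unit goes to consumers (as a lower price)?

For a small subsidy around the equilibrium, the benefit split depends on the relative slopes, which at a point are proportional to the elasticities.
Buyer share = εs/(εs + |εd|) = 1.4/(1.4 + 0.8) = 7/11; seller share = |εd|/(εs + |εd|) = 4/11.

Consumer share = 7/11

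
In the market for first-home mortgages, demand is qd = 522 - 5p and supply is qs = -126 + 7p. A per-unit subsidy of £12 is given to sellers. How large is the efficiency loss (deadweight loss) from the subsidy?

Deadweight loss = £210

Pre-subsidy: 522 - 5p = -126 + 7p gives p* = 54, q* = 252.
With the subsidy, sellers receive ps = pb + 12 for each unit, where pb is the price buyers pay.
Supply in terms of pb becomes qs = -126 + 7(pb + 12) = -42 + 7pb. Setting this equal to demand: 522 - 5pb = -42 + 7pb, so pb = 47.
Sellers receive ps = 47 + 12 = 59; q' = 522 − 5·47 = 287.
The subsidy expands output by 287 − 252 = 35 past the efficient level; on those units the gap between marginal cost and willingness to pay runs from 0 up to 12.
DWL = ½ × 12 × 35 = 210.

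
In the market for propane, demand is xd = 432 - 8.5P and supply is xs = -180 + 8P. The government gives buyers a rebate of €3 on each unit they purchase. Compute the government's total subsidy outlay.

Pre-subsidy: 432 - 8.5P = -180 + 8P gives P* = 408/11, x* = 1284/11.
With the rebate, buyers effectively pay Pb = Ps − 3, where Ps is the price sellers receive.
Demand in terms of Ps becomes xd = 432 − 8.5(Ps − 3) = 457.5 - 8.5Ps. Setting this equal to supply: 457.5 - 8.5Ps = -180 + 8Ps, so Ps = 425/11.
Buyers pay Pb = 425/11 − 3 = 392/11; x' = -180 + 8·(425/11) = 1420/11.
Government outlay = subsidy × quantity = 3 × 1420/11 = 4260/11.

Government cost = 4260/11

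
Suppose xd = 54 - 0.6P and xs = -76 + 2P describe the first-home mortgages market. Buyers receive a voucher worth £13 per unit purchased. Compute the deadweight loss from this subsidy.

Deadweight loss = £39

Pre-subsidy: 54 - 0.6P = -76 + 2P gives P* = 50, x* = 24.
With the rebate, buyers effectively pay Pb = Ps − 13, where Ps is the price sellers receive.
Demand in terms of Ps becomes xd = 54 − 0.6(Ps − 13) = 61.8 - 0.6Ps. Setting this equal to supply: 61.8 - 0.6Ps = -76 + 2Ps, so Ps = 53.
Buyers pay Pb = 53 − 13 = 40; x' = -76 + 2·53 = 30.
The subsidy expands output by 30 − 24 = 6 past the efficient level; on those units the gap between marginal cost and willingness to pay runs from 0 up to 13.
DWL = ½ × 13 × 6 = 39.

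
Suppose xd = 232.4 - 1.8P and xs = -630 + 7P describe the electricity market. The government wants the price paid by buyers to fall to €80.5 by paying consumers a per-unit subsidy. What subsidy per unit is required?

Required subsidy s = €22 per unit

At a buyer price of 80.5, quantity demanded is 232.4 − 1.8·80.5 = 87.5.
Sellers supply 87.5 only when they receive Ps with -630 + 7·Ps = 87.5, i.e. Ps = 102.5.
s = Ps − Pb = 102.5 − 80.5 = 22.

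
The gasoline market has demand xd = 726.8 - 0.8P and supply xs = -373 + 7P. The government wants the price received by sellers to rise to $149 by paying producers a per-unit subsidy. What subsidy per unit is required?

Required subsidy s = $78 per unit

At a seller price of 149, quantity supplied is -373 + 7·149 = 670.
Buyers absorb 670 only when they pay Pb with 726.8 − 0.8·Pb = 670, i.e. Pb = 71.
s = Ps − Pb = 149 − 71 = 78.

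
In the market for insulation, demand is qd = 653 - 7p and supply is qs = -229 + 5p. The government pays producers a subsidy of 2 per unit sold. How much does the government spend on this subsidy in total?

Pre-subsidy: 653 - 7p = -229 + 5p gives p* = 73.5, q* = 138.5.
With the subsidy, sellers receive ps = pb + 2 for each unit, where pb is the price buyers pay.
Supply in terms of pb becomes qs = -229 + 5(pb + 2) = -219 + 5pb. Setting this equal to demand: 653 - 7pb = -219 + 5pb, so pb = 218/3.
Sellers receive ps = 218/3 + 2 = 224/3; q' = 653 − 7·(218/3) = 433/3.
Government outlay = subsidy × quantity = 2 × 433/3 = 866/3.

Government cost = 866/3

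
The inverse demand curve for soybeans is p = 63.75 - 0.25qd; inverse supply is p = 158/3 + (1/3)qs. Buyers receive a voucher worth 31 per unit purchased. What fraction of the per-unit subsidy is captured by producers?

Producer share = 4/7

Pre-subsidy: 63.75 - 0.25q = 158/3 + (1/3)q gives q* = 19 and p* = 59.
With the rebate, buyers effectively pay pb = ps − 31, where ps is the price sellers receive.
On the curves, pb = 63.75 - 0.25q and ps = 158/3 + (1/3)q; the wedge ps − pb = 31 gives 158/3 + (1/3)q − (63.75 - 0.25q) = 31, so q' = 505/7.
Then pb = 63.75 − 0.25·(505/7) = 320/7 and ps = 158/3 + (1/3)·(505/7) = 537/7.
Buyers' price falls by p* − pb = 59 − 320/7 = 93/7; sellers' price rises by ps − p* = 537/7 − 59 = 124/7.
So producers capture (124/7)/31 = 4/7 of each unit of subsidy.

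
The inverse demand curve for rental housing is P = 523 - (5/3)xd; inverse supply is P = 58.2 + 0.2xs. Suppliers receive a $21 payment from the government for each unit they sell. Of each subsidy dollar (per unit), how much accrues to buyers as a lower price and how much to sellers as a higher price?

Buyers gain $18.75 per unit; sellers gain $2.25 per unit

Pre-subsidy: 523 - (5/3)x = 58.2 + 0.2x gives x* = 249 and P* = 108.
With the subsidy, sellers receive Ps = Pb + 21 for each unit, where Pb is the price buyers pay.
On the curves, Pb = 523 - (5/3)x and Ps = 58.2 + 0.2x; the wedge Ps − Pb = 21 gives 58.2 + 0.2x − (523 - (5/3)x) = 21, so x' = 260.25.
Then Pb = 523 − (5/3)·260.25 = 89.25 and Ps = 58.2 + 0.2·260.25 = 110.25.
Buyers' price falls by P* − Pb = 108 − 89.25 = 18.75; sellers' price rises by Ps − P* = 110.25 − 108 = 2.25.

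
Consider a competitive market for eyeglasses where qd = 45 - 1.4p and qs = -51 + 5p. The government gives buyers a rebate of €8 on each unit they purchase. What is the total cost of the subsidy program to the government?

Pre-subsidy: 45 - 1.4p = -51 + 5p gives p* = 15, q* = 24.
With the rebate, buyers effectively pay pb = ps − 8, where ps is the price sellers receive.
Demand in terms of ps becomes qd = 45 − 1.4(ps − 8) = 56.2 - 1.4ps. Setting this equal to supply: 56.2 - 1.4ps = -51 + 5ps, so ps = 16.75.
Buyers pay pb = 16.75 − 8 = 8.75; q' = -51 + 5·16.75 = 32.75.
Government outlay = subsidy × quantity = 8 × 32.75 = 262.

Government cost = €262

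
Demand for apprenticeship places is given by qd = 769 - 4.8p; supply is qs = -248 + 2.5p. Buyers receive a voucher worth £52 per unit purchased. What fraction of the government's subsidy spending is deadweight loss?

DWL / government spending = 3120/13561

Pre-subsidy: 769 - 4.8p = -248 + 2.5p gives p* = 10170/73, q* = 7321/73.
With the rebate, buyers effectively pay pb = ps − 52, where ps is the price sellers receive.
Demand in terms of ps becomes qd = 769 − 4.8(ps − 52) = 1018.6 - 4.8ps. Setting this equal to supply: 1018.6 - 4.8ps = -248 + 2.5ps, so ps = 12666/73.
Buyers pay pb = 12666/73 − 52 = 8870/73; q' = -248 + 2.5·(12666/73) = 13561/73.
ΔCS = ½(7321/73 + 13561/73)(10170/73 − 8870/73) = 13573300/5329; ΔPS = ½(7321/73 + 13561/73)(12666/73 − 10170/73) = 26060736/5329.
Government spending = 52 × 13561/73 = 705172/73.
DWL = ½ × 52 × (13561/73 − 7321/73) = 162240/73; fraction = (162240/73) / (705172/73) = 3120/13561.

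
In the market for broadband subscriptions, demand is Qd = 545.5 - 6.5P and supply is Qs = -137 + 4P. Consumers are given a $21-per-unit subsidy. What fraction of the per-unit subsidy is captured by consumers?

Consumer share = 8/21

Pre-subsidy: 545.5 - 6.5P = -137 + 4P gives P* = 65, Q* = 123.
With the rebate, buyers effectively pay Pb = Ps − 21, where Ps is the price sellers receive.
Demand in terms of Ps becomes Qd = 545.5 − 6.5(Ps − 21) = 682 - 6.5Ps. Setting this equal to supply: 682 - 6.5Ps = -137 + 4Ps, so Ps = 78.
Buyers pay Pb = 78 − 21 = 57; Q' = -137 + 4·78 = 175.
Buyers' price falls by P* − Pb = 65 − 57 = 8; sellers' price rises by Ps − P* = 78 − 65 = 13.
So consumers capture 8/21 = 8/21 of each unit of subsidy.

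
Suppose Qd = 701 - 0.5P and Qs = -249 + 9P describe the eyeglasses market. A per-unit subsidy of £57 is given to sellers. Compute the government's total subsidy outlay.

Pre-subsidy: 701 - 0.5P = -249 + 9P gives P* = 100, Q* = 651.
With the subsidy, sellers receive Ps = Pb + 57 for each unit, where Pb is the price buyers pay.
Supply in terms of Pb becomes Qs = -249 + 9(Pb + 57) = 264 + 9Pb. Setting this equal to demand: 701 - 0.5Pb = 264 + 9Pb, so Pb = 46.
Sellers receive Ps = 46 + 57 = 103; Q' = 701 − 0.5·46 = 678.
Government outlay = subsidy × quantity = 57 × 678 = 38646.

Government cost = £38646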